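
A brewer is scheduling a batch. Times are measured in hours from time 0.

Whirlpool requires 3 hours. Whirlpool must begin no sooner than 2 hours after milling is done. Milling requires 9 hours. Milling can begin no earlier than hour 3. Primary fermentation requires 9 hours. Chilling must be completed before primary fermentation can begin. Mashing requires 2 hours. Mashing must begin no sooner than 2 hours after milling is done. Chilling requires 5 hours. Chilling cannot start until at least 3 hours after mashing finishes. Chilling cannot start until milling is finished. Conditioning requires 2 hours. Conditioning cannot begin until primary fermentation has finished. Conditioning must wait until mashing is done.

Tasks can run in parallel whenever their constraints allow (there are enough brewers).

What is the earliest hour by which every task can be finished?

35

After its own release at hour 3, milling can start at hour 3 and finishes at hour 12.
Whirlpool cannot begin until milling (finishes hour 12, plus 2-hour gap → hour 14). It runs from hour 14 to 14 + 3 = hour 17.
After milling (finishes hour 12, plus 2-hour gap → hour 14), mashing can start at hour 14 and finishes at hour 16.
For chilling: mashing (finishes hour 16, plus 3-hour gap → hour 19); milling (finishes hour 12). Taking the maximum gives a start of hour 19, and it finishes at 19 + 5 = hour 24.
Primary fermentation waits on chilling (finishes hour 24), so it starts at hour 24 and finishes at 24 + 9 = hour 33.
Conditioning has to wait for primary fermentation (finishes hour 33); mashing (finishes hour 16). The latest of these is hour 33, so conditioning runs hour 33 to 33 + 2 = hour 35.
All tasks are finished once the last one completes. Finish times: Milling at 12, Mashing at 16, Whirlpool at 17, Chilling at 24, Primary fermentation at 33, Conditioning at 35. The latest is hour 35.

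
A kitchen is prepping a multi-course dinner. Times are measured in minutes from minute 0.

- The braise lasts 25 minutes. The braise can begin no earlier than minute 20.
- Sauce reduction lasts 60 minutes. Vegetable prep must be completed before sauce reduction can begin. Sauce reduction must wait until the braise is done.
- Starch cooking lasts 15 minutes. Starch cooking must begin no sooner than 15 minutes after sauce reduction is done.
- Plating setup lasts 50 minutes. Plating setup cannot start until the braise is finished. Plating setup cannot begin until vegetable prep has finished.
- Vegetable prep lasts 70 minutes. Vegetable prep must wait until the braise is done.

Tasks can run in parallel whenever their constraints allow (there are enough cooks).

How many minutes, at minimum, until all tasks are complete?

After its own release at minute 20, the braise can start at minute 20 and finishes at minute 45.
After the braise (finishes minute 45), vegetable prep can start at minute 45 and finishes at minute 115.
For plating setup: the braise (finishes minute 45); vegetable prep (finishes minute 115). Taking the maximum gives a start of minute 115, and it finishes at 115 + 50 = minute 165.
Sauce reduction needs all of vegetable prep (finishes minute 115); the braise (finishes minute 45). That puts its earliest start at minute 115; it finishes at 115 + 60 = minute 175.
After sauce reduction (finishes minute 175, plus 15-minute gap → minute 190), starch cooking can start at minute 190 and finishes at minute 205.
All tasks are finished once the last one completes. Finish times: The braise at 45, Vegetable prep at 115, Sauce reduction at 175, Starch cooking at 205, Plating setup at 165. The latest is minute 205.

205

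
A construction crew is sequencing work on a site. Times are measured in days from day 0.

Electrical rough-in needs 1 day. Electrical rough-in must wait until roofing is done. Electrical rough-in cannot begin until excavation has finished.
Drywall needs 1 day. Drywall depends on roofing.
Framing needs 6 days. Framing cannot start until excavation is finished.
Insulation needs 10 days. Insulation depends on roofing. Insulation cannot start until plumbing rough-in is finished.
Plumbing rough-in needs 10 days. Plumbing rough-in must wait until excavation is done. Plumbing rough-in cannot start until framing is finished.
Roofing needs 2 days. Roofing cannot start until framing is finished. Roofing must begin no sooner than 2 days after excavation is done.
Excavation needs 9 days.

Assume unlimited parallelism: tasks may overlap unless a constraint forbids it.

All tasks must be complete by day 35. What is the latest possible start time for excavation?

0

Electrical rough-in has no dependents, so it just needs to finish by day 35. Starting by 35 − 1 = day 34 achieves that.
Insulation must finish by day 35; it takes 10 days, so it must start by 35 − 10 = day 25.
Drywall must finish by day 35; it takes 1 day, so it must start by 35 − 1 = day 34.
Roofing must finish in time for electrical rough-in (must start by day 34); insulation (must start by day 25); drywall (must start by day 34). The tightest is day 25, so roofing must start by 25 − 2 = day 23.
Since insulation (must start by day 25) depends on it, plumbing rough-in must finish by day 25. Backing off its 10-day duration gives a latest start of day 15.
Framing has several dependents: roofing (must start by day 23); plumbing rough-in (must start by day 15). The earliest of those limits is day 15, so framing must start by 15 − 6 = day 9.
Excavation feeds framing (must start by day 9); roofing (must start by day 23, minus 2-day gap → day 21); plumbing rough-in (must start by day 15); electrical rough-in (must start by day 34). Taking the minimum, excavation must finish by day 9 and start by 9 − 9 = day 0.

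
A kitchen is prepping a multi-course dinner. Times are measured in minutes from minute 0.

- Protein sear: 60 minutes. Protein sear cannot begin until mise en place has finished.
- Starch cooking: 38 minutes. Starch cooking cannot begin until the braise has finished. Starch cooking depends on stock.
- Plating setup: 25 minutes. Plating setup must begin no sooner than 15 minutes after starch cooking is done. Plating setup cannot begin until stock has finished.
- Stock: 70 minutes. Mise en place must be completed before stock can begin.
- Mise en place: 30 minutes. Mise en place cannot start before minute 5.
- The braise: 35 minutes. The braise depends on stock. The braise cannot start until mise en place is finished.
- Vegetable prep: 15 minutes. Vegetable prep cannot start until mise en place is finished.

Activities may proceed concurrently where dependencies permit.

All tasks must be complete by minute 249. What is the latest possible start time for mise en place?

Nothing follows plating setup; the deadline of minute 249 is its only limit. It must start by 249 − 25 = minute 224.
Starch cooking feeds into plating setup (must start by minute 224, minus 15-minute gap → minute 209); so starch cooking must finish by minute 209 and therefore start by minute 171.
The braise has to be done before starch cooking (must start by minute 171). That means finishing by minute 171, i.e. starting by 171 − 35 = minute 136.
For stock: the braise (must start by minute 136); starch cooking (must start by minute 171); plating setup (must start by minute 224). The most restrictive is minute 136; with a 70-minute duration, stock must start by minute 66.
To finish by minute 249, protein sear (duration 60) must start no later than minute 189.
Vegetable prep has no dependents, so it just needs to finish by minute 249. Starting by 249 − 15 = minute 234 achieves that.
Mise en place feeds stock (must start by minute 66); the braise (must start by minute 136); protein sear (must start by minute 189); vegetable prep (must start by minute 234). Taking the minimum, mise en place must finish by minute 66 and start by 66 − 30 = minute 36.

36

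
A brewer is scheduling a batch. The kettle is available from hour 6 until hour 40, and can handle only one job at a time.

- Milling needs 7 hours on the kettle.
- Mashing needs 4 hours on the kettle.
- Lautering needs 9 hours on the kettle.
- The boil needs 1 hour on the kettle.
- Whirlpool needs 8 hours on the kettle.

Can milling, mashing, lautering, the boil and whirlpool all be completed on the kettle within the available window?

The kettle window is 40 − 6 = 34 hours.
Running back to back, the jobs need 7 + 4 + 9 + 1 + 8 = 29 hours on the kettle.
Since 29 ≤ 34, they fit within the window.

Yes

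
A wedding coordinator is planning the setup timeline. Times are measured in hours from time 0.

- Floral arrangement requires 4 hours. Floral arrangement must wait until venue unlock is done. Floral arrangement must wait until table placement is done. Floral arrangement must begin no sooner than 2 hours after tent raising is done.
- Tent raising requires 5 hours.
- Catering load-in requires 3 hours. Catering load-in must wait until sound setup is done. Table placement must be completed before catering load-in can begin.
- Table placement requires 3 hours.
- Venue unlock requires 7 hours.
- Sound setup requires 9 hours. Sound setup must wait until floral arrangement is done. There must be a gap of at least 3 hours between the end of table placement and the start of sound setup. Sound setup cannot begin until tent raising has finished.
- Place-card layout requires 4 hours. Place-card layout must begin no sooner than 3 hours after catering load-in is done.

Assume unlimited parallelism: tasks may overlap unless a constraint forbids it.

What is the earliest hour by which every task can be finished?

Table placement can start immediately at hour 0; it finishes at hour 3.
Tent raising has no prerequisites, so it starts at hour 0 and finishes at hour 5.
Venue unlock can start immediately at hour 0; it finishes at hour 7.
Floral arrangement needs all of venue unlock (finishes hour 7); table placement (finishes hour 3); tent raising (finishes hour 5, plus 2-hour gap → hour 7). That puts its earliest start at hour 7; it finishes at 7 + 4 = hour 11.
Sound setup has to wait for floral arrangement (finishes hour 11); table placement (finishes hour 3, plus 3-hour gap → hour 6); tent raising (finishes hour 5). The latest of these is hour 11, so sound setup runs hour 11 to 11 + 9 = hour 20.
Catering load-in cannot start until sound setup (finishes hour 20); table placement (finishes hour 3). The controlling bound is hour 20, so catering load-in finishes at 20 + 3 = hour 23.
Place-card layout waits on catering load-in (finishes hour 23, plus 3-hour gap → hour 26), so it starts at hour 26 and finishes at 26 + 4 = hour 30.
All tasks are finished once the last one completes. Finish times: Venue unlock at 7, Tent raising at 5, Table placement at 3, Floral arrangement at 11, Sound setup at 20, Catering load-in at 23, Place-card layout at 30. The latest is hour 30.

30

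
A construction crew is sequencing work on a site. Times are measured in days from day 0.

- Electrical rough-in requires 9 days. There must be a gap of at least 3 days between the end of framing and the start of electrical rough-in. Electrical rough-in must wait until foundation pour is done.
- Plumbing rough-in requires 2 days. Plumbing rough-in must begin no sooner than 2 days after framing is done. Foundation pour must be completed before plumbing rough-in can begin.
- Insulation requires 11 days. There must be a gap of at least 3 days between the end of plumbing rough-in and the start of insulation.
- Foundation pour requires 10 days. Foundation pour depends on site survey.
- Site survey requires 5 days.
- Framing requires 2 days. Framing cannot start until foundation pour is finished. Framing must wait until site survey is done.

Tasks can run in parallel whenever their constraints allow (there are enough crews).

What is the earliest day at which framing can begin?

Nothing blocks site survey, so it runs from day 0 to day 5.
After site survey (finishes day 5), foundation pour can start at day 5 and finishes at day 15.
Framing waits on foundation pour (finishes day 15); site survey (finishes day 5). The latest of these is day 15, which is the earliest framing can start.

15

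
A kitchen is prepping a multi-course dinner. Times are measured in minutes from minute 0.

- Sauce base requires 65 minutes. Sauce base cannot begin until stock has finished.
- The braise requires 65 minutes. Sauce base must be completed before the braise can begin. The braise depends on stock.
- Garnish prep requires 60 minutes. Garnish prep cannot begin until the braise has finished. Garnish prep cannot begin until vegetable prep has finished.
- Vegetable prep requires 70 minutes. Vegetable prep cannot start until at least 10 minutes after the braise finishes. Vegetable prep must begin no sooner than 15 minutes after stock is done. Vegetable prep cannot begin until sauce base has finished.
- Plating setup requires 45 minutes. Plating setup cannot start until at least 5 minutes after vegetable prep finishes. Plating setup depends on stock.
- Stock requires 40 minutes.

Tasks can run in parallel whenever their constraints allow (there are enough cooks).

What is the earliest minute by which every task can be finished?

310

Nothing blocks stock, so it runs from minute 0 to minute 40.
Sauce base waits on stock (finishes minute 40), so it starts at minute 40 and finishes at 40 + 65 = minute 105.
The braise has to wait for sauce base (finishes minute 105); stock (finishes minute 40). The latest of these is minute 105, so the braise runs minute 105 to 105 + 65 = minute 170.
For vegetable prep: the braise (finishes minute 170, plus 10-minute gap → minute 180); stock (finishes minute 40, plus 15-minute gap → minute 55); sauce base (finishes minute 105). Taking the maximum gives a start of minute 180, and it finishes at 180 + 70 = minute 250.
Garnish prep has to wait for the braise (finishes minute 170); vegetable prep (finishes minute 250). The latest of these is minute 250, so garnish prep runs minute 250 to 250 + 60 = minute 310.
Plating setup cannot start until vegetable prep (finishes minute 250, plus 5-minute gap → minute 255); stock (finishes minute 40). The controlling bound is minute 255, so plating setup finishes at 255 + 45 = minute 300.
All tasks are finished once the last one completes. Finish times: Stock at 40, Sauce base at 105, The braise at 170, Vegetable prep at 250, Plating setup at 300, Garnish prep at 310. The latest is minute 310.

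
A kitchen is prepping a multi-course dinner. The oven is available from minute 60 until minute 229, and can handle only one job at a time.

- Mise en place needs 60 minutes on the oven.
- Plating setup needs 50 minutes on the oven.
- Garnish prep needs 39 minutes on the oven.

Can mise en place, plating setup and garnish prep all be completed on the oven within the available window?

The oven window is 229 − 60 = 169 minutes.
Running back to back, the jobs need 60 + 50 + 39 = 149 minutes on the oven.
Since 149 ≤ 169, they fit within the window.

Yes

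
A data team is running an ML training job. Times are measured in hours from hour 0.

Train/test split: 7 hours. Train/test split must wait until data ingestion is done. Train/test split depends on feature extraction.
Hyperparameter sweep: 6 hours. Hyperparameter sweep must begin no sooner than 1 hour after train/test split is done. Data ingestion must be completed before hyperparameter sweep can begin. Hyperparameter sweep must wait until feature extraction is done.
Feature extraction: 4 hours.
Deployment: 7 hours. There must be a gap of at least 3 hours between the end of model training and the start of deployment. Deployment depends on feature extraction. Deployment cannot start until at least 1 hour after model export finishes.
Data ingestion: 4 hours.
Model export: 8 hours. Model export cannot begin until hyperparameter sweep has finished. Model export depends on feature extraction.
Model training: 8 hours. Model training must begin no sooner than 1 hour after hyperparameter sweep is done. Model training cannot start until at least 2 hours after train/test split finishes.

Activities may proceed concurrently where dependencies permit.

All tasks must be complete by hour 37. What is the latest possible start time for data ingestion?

Nothing follows deployment; the deadline of hour 37 is its only limit. It must start by 37 − 7 = hour 30.
Model training must finish before deployment (must start by hour 30, minus 3-hour gap → hour 27). With an 8-hour duration, model training must start by 27 − 8 = hour 19.
Model export must finish before deployment (must start by hour 30, minus 1-hour gap → hour 29). With an 8-hour duration, model export must start by 29 − 8 = hour 21.
Hyperparameter sweep must finish in time for model training (must start by hour 19, minus 1-hour gap → hour 18); model export (must start by hour 21). The tightest is hour 18, so hyperparameter sweep must start by 18 − 6 = hour 12.
Train/test split must finish in time for hyperparameter sweep (must start by hour 12, minus 1-hour gap → hour 11); model training (must start by hour 19, minus 2-hour gap → hour 17). The tightest is hour 11, so train/test split must start by 11 − 7 = hour 4.
Data ingestion feeds train/test split (must start by hour 4); hyperparameter sweep (must start by hour 12). Taking the minimum, data ingestion must finish by hour 4 and start by 4 − 4 = hour 0.

0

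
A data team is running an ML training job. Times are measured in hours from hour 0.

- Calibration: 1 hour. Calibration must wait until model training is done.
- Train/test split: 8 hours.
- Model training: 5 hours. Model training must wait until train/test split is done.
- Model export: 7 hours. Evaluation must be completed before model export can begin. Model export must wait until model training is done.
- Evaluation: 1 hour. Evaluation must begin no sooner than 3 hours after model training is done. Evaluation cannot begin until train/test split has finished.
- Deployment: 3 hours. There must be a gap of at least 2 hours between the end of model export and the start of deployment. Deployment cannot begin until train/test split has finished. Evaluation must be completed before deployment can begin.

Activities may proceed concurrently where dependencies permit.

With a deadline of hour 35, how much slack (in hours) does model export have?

6

Train/test split can start immediately at hour 0; it finishes at hour 8.
After train/test split (finishes hour 8), model training can start at hour 8 and finishes at hour 13.
Evaluation has to wait for model training (finishes hour 13, plus 3-hour gap → hour 16); train/test split (finishes hour 8). The latest of these is hour 16, so evaluation runs hour 16 to 16 + 1 = hour 17.
Model export has to wait for evaluation (finishes hour 17); model training (finishes hour 13). The latest of these is hour 17, so model export runs hour 17 to 17 + 7 = hour 24.

Working backward from the deadline:
Nothing follows deployment; the deadline of hour 35 is its only limit. It must start by 35 − 3 = hour 32.
Model export has to be done before deployment (must start by hour 32, minus 2-hour gap → hour 30). That means finishing by hour 30, i.e. starting by 30 − 7 = hour 23.
So model export can start as early as hour 17 and as late as hour 23, giving 23 − 17 = 6 hours of slack.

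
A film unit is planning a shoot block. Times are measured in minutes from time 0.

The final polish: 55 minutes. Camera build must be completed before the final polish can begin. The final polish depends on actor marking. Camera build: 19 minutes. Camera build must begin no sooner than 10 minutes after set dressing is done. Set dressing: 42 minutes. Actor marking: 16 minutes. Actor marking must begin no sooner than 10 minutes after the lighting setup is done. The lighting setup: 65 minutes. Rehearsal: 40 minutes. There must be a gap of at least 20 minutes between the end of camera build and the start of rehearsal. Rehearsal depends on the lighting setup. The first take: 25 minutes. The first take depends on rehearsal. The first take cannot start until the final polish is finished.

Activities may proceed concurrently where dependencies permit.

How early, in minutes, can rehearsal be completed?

The lighting setup can start immediately at minute 0; it finishes at minute 65.
Set dressing can start immediately at minute 0; it finishes at minute 42.
Camera build cannot begin until set dressing (finishes minute 42, plus 10-minute gap → minute 52). It runs from minute 52 to 52 + 19 = minute 71.
Rehearsal has to wait for camera build (finishes minute 71, plus 20-minute gap → minute 91); the lighting setup (finishes minute 65). The latest of these is minute 91, so rehearsal runs minute 91 to 91 + 40 = minute 131.

131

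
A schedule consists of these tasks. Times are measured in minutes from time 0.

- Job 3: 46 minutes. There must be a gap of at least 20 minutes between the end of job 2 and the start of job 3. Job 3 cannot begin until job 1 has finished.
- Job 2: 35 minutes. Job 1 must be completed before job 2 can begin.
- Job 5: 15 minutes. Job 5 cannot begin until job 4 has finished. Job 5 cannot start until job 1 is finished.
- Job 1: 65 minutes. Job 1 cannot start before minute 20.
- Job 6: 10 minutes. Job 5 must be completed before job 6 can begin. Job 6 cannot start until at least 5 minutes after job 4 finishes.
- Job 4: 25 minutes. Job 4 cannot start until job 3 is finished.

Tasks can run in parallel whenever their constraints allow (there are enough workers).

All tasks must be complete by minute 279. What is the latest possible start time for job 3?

Nothing follows job 6; the deadline of minute 279 is its only limit. It must start by 279 − 10 = minute 269.
Since job 6 (must start by minute 269) depends on it, job 5 must finish by minute 269. Backing off its 15-minute duration gives a latest start of minute 254.
Job 4 has several dependents: job 5 (must start by minute 254); job 6 (must start by minute 269, minus 5-minute gap → minute 264). The earliest of those limits is minute 254, so job 4 must start by 254 − 25 = minute 229.
Job 3 must finish before job 4 (must start by minute 229). With a 46-minute duration, job 3 must start by 229 − 46 = minute 183.

183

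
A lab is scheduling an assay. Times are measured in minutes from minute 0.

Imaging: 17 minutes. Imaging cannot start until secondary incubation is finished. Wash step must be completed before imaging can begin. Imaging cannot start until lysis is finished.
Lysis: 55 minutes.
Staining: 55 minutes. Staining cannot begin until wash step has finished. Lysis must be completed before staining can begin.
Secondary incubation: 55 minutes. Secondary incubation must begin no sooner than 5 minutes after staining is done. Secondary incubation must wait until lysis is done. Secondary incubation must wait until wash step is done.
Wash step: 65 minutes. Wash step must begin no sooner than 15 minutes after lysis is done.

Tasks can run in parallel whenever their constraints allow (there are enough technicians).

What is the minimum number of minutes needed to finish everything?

267

Lysis has no prerequisites, so it starts at minute 0 and finishes at minute 55.
After lysis (finishes minute 55, plus 15-minute gap → minute 70), wash step can start at minute 70 and finishes at minute 135.
Staining has to wait for wash step (finishes minute 135); lysis (finishes minute 55). The latest of these is minute 135, so staining runs minute 135 to 135 + 55 = minute 190.
Secondary incubation has to wait for staining (finishes minute 190, plus 5-minute gap → minute 195); lysis (finishes minute 55); wash step (finishes minute 135). The latest of these is minute 195, so secondary incubation runs minute 195 to 195 + 55 = minute 250.
Imaging has to wait for secondary incubation (finishes minute 250); wash step (finishes minute 135); lysis (finishes minute 55). The latest of these is minute 250, so imaging runs minute 250 to 250 + 17 = minute 267.
All tasks are finished once the last one completes. Finish times: Lysis at 55, Wash step at 135, Staining at 190, Secondary incubation at 250, Imaging at 267. The latest is minute 267.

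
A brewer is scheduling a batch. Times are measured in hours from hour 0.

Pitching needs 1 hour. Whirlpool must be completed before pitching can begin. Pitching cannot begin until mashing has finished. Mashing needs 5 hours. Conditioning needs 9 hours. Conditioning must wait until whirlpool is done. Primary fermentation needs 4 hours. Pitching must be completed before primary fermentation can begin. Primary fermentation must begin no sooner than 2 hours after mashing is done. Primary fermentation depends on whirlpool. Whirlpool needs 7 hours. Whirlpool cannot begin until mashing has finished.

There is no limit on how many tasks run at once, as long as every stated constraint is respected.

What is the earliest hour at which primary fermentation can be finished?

Mashing can start immediately at hour 0; it finishes at hour 5.
After mashing (finishes hour 5), whirlpool can start at hour 5 and finishes at hour 12.
For pitching: whirlpool (finishes hour 12); mashing (finishes hour 5). Taking the maximum gives a start of hour 12, and it finishes at 12 + 1 = hour 13.
Primary fermentation needs all of pitching (finishes hour 13); mashing (finishes hour 5, plus 2-hour gap → hour 7); whirlpool (finishes hour 12). That puts its earliest start at hour 13; it finishes at 13 + 4 = hour 17.

17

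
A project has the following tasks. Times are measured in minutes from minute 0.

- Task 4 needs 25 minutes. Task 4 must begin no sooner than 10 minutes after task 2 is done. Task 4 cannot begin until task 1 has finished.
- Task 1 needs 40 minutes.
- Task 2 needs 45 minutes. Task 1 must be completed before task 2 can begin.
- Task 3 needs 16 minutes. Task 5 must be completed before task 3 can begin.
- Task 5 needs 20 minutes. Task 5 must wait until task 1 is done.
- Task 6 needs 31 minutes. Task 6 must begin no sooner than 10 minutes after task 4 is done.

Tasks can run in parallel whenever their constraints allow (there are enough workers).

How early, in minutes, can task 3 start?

60

Task 1 has no prerequisites, so it starts at minute 0 and finishes at minute 40.
Task 5 waits on task 1 (finishes minute 40), so it starts at minute 40 and finishes at 40 + 20 = minute 60.
Task 3 waits on task 5 (finishes minute 60), so the earliest it can start is minute 60.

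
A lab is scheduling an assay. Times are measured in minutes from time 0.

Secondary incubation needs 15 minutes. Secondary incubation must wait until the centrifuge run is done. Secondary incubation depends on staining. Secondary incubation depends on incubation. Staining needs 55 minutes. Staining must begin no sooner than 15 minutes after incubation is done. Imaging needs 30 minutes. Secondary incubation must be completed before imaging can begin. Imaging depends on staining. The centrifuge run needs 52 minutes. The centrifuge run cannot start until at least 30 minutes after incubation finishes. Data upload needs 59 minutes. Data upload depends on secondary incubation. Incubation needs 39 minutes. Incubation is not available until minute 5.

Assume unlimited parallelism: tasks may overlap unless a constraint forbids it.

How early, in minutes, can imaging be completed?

Incubation cannot begin until its own release at minute 5. It runs from minute 5 to 5 + 39 = minute 44.
Staining waits on incubation (finishes minute 44, plus 15-minute gap → minute 59), so it starts at minute 59 and finishes at 59 + 55 = minute 114.
After incubation (finishes minute 44, plus 30-minute gap → minute 74), the centrifuge run can start at minute 74 and finishes at minute 126.
Secondary incubation has to wait for the centrifuge run (finishes minute 126); staining (finishes minute 114); incubation (finishes minute 44). The latest of these is minute 126, so secondary incubation runs minute 126 to 126 + 15 = minute 141.
Imaging cannot start until secondary incubation (finishes minute 141); staining (finishes minute 114). The controlling bound is minute 141, so imaging finishes at 141 + 30 = minute 171.

171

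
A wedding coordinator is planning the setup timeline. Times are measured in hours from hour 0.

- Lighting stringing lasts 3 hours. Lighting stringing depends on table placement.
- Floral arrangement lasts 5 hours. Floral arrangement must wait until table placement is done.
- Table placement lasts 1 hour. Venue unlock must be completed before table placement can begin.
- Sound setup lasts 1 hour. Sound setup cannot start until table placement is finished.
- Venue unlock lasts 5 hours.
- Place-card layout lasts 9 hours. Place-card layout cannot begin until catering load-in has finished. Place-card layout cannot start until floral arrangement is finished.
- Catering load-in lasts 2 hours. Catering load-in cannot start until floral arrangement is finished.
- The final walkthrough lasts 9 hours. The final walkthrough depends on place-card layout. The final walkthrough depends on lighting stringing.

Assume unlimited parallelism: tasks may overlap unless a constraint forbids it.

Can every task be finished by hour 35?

Nothing blocks venue unlock, so it runs from hour 0 to hour 5.
Table placement cannot begin until venue unlock (finishes hour 5). It runs from hour 5 to 5 + 1 = hour 6.
Sound setup waits on table placement (finishes hour 6), so it starts at hour 6 and finishes at 6 + 1 = hour 7.
Lighting stringing cannot begin until table placement (finishes hour 6). It runs from hour 6 to 6 + 3 = hour 9.
After table placement (finishes hour 6), floral arrangement can start at hour 6 and finishes at hour 11.
Catering load-in cannot begin until floral arrangement (finishes hour 11). It runs from hour 11 to 11 + 2 = hour 13.
For place-card layout: catering load-in (finishes hour 13); floral arrangement (finishes hour 11). Taking the maximum gives a start of hour 13, and it finishes at 13 + 9 = hour 22.
For the final walkthrough: place-card layout (finishes hour 22); lighting stringing (finishes hour 9). Taking the maximum gives a start of hour 22, and it finishes at 22 + 9 = hour 31.
Every task is finished by hour 31, which is no later than the deadline of 35, so the schedule is feasible.

Yes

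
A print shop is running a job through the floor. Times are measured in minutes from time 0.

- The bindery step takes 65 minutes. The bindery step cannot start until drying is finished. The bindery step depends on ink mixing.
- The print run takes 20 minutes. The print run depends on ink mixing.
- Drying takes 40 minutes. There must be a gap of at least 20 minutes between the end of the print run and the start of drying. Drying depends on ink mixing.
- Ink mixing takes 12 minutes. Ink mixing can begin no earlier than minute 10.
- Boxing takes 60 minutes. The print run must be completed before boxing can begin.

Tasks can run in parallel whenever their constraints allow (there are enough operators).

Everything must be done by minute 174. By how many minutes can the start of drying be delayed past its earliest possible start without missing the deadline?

7

After its own release at minute 10, ink mixing can start at minute 10 and finishes at minute 22.
After ink mixing (finishes minute 22), the print run can start at minute 22 and finishes at minute 42.
Drying needs all of the print run (finishes minute 42, plus 20-minute gap → minute 62); ink mixing (finishes minute 22). That puts its earliest start at minute 62; it finishes at 62 + 40 = minute 102.

Working backward from the deadline:
To finish by minute 174, the bindery step (duration 65) must start no later than minute 109.
Drying must finish before the bindery step (must start by minute 109). With a 40-minute duration, drying must start by 109 − 40 = minute 69.
So drying can start as early as minute 62 and as late as minute 69, giving 69 − 62 = 7 minutes of slack.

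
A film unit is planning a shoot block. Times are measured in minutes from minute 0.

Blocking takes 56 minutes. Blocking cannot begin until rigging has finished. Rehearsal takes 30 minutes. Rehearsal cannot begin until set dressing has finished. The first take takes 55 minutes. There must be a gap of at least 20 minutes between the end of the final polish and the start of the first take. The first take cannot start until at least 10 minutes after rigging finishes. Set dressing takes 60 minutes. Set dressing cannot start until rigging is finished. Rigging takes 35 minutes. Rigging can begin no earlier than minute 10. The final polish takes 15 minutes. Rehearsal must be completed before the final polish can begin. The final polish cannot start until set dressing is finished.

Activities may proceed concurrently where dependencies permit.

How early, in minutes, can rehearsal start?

Rigging waits on its own release at minute 10, so it starts at minute 10 and finishes at 10 + 35 = minute 45.
Set dressing waits on rigging (finishes minute 45), so it starts at minute 45 and finishes at 45 + 60 = minute 105.
Rehearsal waits on set dressing (finishes minute 105), so the earliest it can start is minute 105.

105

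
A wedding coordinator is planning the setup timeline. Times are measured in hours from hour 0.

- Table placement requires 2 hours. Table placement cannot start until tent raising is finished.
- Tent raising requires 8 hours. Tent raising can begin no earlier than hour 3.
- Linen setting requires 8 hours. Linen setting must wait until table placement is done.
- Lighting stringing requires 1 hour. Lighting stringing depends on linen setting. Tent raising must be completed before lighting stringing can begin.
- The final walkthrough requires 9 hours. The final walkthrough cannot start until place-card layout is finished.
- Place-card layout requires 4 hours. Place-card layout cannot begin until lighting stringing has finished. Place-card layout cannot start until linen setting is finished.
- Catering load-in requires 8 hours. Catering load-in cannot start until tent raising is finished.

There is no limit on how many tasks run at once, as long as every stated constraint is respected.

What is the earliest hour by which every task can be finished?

35

Tent raising cannot begin until its own release at hour 3. It runs from hour 3 to 3 + 8 = hour 11.
After tent raising (finishes hour 11), catering load-in can start at hour 11 and finishes at hour 19.
After tent raising (finishes hour 11), table placement can start at hour 11 and finishes at hour 13.
Linen setting waits on table placement (finishes hour 13), so it starts at hour 13 and finishes at 13 + 8 = hour 21.
Lighting stringing cannot start until linen setting (finishes hour 21); tent raising (finishes hour 11). The controlling bound is hour 21, so lighting stringing finishes at 21 + 1 = hour 22.
Place-card layout cannot start until lighting stringing (finishes hour 22); linen setting (finishes hour 21). The controlling bound is hour 22, so place-card layout finishes at 22 + 4 = hour 26.
After place-card layout (finishes hour 26), the final walkthrough can start at hour 26 and finishes at hour 35.
All tasks are finished once the last one completes. Finish times: Tent raising at 11, Table placement at 13, Linen setting at 21, Lighting stringing at 22, Catering load-in at 19, Place-card layout at 26, The final walkthrough at 35. The latest is hour 35.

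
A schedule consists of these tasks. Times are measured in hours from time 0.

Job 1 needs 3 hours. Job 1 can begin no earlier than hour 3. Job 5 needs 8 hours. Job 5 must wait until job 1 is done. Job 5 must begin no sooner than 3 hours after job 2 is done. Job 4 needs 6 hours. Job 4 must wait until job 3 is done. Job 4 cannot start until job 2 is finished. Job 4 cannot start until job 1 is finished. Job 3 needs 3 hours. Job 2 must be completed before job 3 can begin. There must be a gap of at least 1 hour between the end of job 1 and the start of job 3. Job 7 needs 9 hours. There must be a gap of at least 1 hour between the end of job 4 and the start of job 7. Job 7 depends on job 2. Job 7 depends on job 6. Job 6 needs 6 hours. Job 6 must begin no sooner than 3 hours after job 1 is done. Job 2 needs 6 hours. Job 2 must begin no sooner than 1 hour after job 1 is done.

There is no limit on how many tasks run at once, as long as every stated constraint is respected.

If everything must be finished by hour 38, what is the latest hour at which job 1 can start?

To finish by hour 38, job 7 (duration 9) must start no later than hour 29.
Job 4 has to be done before job 7 (must start by hour 29, minus 1-hour gap → hour 28). That means finishing by hour 28, i.e. starting by 28 − 6 = hour 22.
Job 3 has to be done before job 4 (must start by hour 22). That means finishing by hour 22, i.e. starting by 22 − 3 = hour 19.
Nothing follows job 5; the deadline of hour 38 is its only limit. It must start by 38 − 8 = hour 30.
Job 2 has several dependents: job 3 (must start by hour 19); job 4 (must start by hour 22); job 5 (must start by hour 30, minus 3-hour gap → hour 27); job 7 (must start by hour 29). The earliest of those limits is hour 19, so job 2 must start by 19 − 6 = hour 13.
Job 6 feeds into job 7 (must start by hour 29); so job 6 must finish by hour 29 and therefore start by hour 23.
Job 1 must finish in time for job 2 (must start by hour 13, minus 1-hour gap → hour 12); job 3 (must start by hour 19, minus 1-hour gap → hour 18); job 4 (must start by hour 22); job 5 (must start by hour 30); job 6 (must start by hour 23, minus 3-hour gap → hour 20). The tightest is hour 12, so job 1 must start by 12 − 3 = hour 9.

9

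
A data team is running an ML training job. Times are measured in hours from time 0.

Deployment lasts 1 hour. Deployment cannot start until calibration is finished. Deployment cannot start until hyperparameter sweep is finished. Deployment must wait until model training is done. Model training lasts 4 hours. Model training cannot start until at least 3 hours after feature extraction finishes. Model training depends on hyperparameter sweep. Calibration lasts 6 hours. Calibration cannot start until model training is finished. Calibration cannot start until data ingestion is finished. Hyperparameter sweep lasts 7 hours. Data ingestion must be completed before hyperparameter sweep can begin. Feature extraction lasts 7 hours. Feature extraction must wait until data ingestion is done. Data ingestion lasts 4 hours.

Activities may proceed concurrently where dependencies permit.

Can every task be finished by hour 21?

No

Nothing blocks data ingestion, so it runs from hour 0 to hour 4.
Hyperparameter sweep cannot begin until data ingestion (finishes hour 4). It runs from hour 4 to 4 + 7 = hour 11.
Feature extraction cannot begin until data ingestion (finishes hour 4). It runs from hour 4 to 4 + 7 = hour 11.
Model training needs all of feature extraction (finishes hour 11, plus 3-hour gap → hour 14); hyperparameter sweep (finishes hour 11). That puts its earliest start at hour 14; it finishes at 14 + 4 = hour 18.
Calibration has to wait for model training (finishes hour 18); data ingestion (finishes hour 4). The latest of these is hour 18, so calibration runs hour 18 to 18 + 6 = hour 24.
Deployment has to wait for calibration (finishes hour 24); hyperparameter sweep (finishes hour 11); model training (finishes hour 18). The latest of these is hour 24, so deployment runs hour 24 to 24 + 1 = hour 25.
The earliest everything can be done is hour 25, which is after the deadline of 21, so it is not possible.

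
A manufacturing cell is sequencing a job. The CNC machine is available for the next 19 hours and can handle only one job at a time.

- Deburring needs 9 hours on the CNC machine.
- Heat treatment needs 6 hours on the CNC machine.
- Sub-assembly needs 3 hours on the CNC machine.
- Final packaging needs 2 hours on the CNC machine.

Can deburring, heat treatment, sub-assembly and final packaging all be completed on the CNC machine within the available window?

Running back to back, the jobs need 9 + 6 + 3 + 2 = 20 hours on the CNC machine.
Since 20 > 19, they cannot all fit.

No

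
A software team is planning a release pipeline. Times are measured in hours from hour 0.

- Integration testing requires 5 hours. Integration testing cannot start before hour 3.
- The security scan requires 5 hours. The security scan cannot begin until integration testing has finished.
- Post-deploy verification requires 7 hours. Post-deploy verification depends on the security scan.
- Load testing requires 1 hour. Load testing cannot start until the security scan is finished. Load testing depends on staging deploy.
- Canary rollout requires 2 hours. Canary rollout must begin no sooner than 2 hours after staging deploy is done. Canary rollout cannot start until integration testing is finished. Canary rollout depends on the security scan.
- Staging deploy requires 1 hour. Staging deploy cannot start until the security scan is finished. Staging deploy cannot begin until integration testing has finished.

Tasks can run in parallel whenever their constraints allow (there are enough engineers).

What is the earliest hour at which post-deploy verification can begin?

Integration testing waits on its own release at hour 3, so it starts at hour 3 and finishes at 3 + 5 = hour 8.
The security scan cannot begin until integration testing (finishes hour 8). It runs from hour 8 to 8 + 5 = hour 13.
Post-deploy verification waits on the security scan (finishes hour 13), so the earliest it can start is hour 13.

13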